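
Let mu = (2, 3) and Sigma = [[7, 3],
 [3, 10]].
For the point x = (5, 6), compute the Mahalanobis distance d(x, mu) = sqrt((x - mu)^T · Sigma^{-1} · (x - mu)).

Step 1 — centre the observation: (x - mu) = (3, 3).

Step 2 — invert Sigma. det(Sigma) = 7·10 - (3)² = 61.
  Sigma^{-1} = (1/det) · [[d, -b], [-b, a]] = [[0.1639, -0.0492],
 [-0.0492, 0.1148]].

Step 3 — form the quadratic (x - mu)^T · Sigma^{-1} · (x - mu):
  Sigma^{-1} · (x - mu) = (0.3443, 0.1967).
  (x - mu)^T · [Sigma^{-1} · (x - mu)] = (3)·(0.3443) + (3)·(0.1967) = 1.623.

Step 4 — take square root: d = √(1.623) ≈ 1.274.

d(x, mu) = √(1.623) ≈ 1.274


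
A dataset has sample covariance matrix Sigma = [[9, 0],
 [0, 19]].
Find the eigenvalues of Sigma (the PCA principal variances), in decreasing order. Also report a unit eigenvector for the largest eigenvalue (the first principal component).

Step 1 — characteristic polynomial of 2×2 Sigma:
  det(Sigma - λI) = λ² - trace · λ + det = 0.
  trace = 9 + 19 = 28, det = 9·19 - (0)² = 171.
Step 2 — discriminant:
  Δ = trace² - 4·det = 784 - 684 = 100.
Step 3 — eigenvalues:
  λ = (trace ± √Δ)/2 = (28 ± 10)/2,
  λ_1 = 19,  λ_2 = 9.

Step 4 — unit eigenvector for λ_1: Sigma is diagonal, so its eigenvectors are the coordinate axes. λ_1 = 19 is the diagonal entry on the second coordinate axis, hence
  v_1 = (0, 1) (||v_1|| = 1).

λ_1 = 19,  λ_2 = 9;  v_1 ≈ (0, 1)


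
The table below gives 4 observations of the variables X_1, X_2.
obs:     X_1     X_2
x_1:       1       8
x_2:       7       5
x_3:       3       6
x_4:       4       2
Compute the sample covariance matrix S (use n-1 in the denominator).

Step 1 — column means:
  mean(X_1) = (1 + 7 + 3 + 4) / 4 = 15/4 = 3.75
  mean(X_2) = (8 + 5 + 6 + 2) / 4 = 21/4 = 5.25

Step 2 — sample covariance S[i,j] = (1/(n-1)) · Σ_k (x_{k,i} - mean_i) · (x_{k,j} - mean_j), with n-1 = 3.
  S[X_1,X_1] = ((-2.75)·(-2.75) + (3.25)·(3.25) + (-0.75)·(-0.75) + (0.25)·(0.25)) / 3 = 18.75/3 = 6.25
  S[X_1,X_2] = ((-2.75)·(2.75) + (3.25)·(-0.25) + (-0.75)·(0.75) + (0.25)·(-3.25)) / 3 = -9.75/3 = -3.25
  S[X_2,X_2] = ((2.75)·(2.75) + (-0.25)·(-0.25) + (0.75)·(0.75) + (-3.25)·(-3.25)) / 3 = 18.75/3 = 6.25

S is symmetric (S[j,i] = S[i,j]). Assembling:

S = [[6.25, -3.25],
 [-3.25, 6.25]]


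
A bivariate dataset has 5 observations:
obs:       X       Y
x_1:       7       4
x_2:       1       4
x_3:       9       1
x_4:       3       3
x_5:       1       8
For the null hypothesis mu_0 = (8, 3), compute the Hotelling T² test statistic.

Step 1 — sample mean vector:
  mean(X) = (7 + 1 + 9 + 3 + 1) / 5 = 21/5 = 4.2
  mean(Y) = (4 + 4 + 1 + 3 + 8) / 5 = 20/5 = 4
  x̄ = (4.2, 4),  deviation x̄ - mu_0 = (4.2, 4) - (8, 3) = (-3.8, 1).

Step 2 — sample covariance matrix, S[i,j] = (1/(n-1)) · Σ_k (x_{k,i} - mean_i) · (x_{k,j} - mean_j), divisor n-1 = 4:
  S[X,X] = ((2.8)·(2.8) + (-3.2)·(-3.2) + (4.8)·(4.8) + (-1.2)·(-1.2) + (-3.2)·(-3.2)) / 4 = 52.8/4 = 13.2
  S[X,Y] = ((2.8)·(0) + (-3.2)·(0) + (4.8)·(-3) + (-1.2)·(-1) + (-3.2)·(4)) / 4 = -26/4 = -6.5
  S[Y,Y] = ((0)·(0) + (0)·(0) + (-3)·(-3) + (-1)·(-1) + (4)·(4)) / 4 = 26/4 = 6.5
  S = [[13.2, -6.5],
 [-6.5, 6.5]].

Step 3 — invert S. det(S) = 13.2·6.5 - (-6.5)² = 43.55.
  S^{-1} = (1/det) · [[d, -b], [-b, a]] = [[0.1493, 0.1493],
 [0.1493, 0.3031]].

Step 4 — quadratic form (x̄ - mu_0)^T · S^{-1} · (x̄ - mu_0):
  S^{-1} · (x̄ - mu_0) = (-0.4179, -0.2641),
  (x̄ - mu_0)^T · [...] = (-3.8)·(-0.4179) + (1)·(-0.2641) = 1.324.

Step 5 — scale by n: T² = 5 · 1.324 = 6.62.

T² ≈ 6.62


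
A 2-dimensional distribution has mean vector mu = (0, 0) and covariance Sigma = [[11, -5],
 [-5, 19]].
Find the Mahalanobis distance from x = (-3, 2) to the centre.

Step 1 — centre the observation: (x - mu) = (-3, 2).

Step 2 — invert Sigma. det(Sigma) = 11·19 - (-5)² = 184.
  Sigma^{-1} = (1/det) · [[d, -b], [-b, a]] = [[0.1033, 0.0272],
 [0.0272, 0.0598]].

Step 3 — form the quadratic (x - mu)^T · Sigma^{-1} · (x - mu):
  Sigma^{-1} · (x - mu) = (-0.2554, 0.038).
  (x - mu)^T · [Sigma^{-1} · (x - mu)] = (-3)·(-0.2554) + (2)·(0.038) = 0.8424.

Step 4 — take square root: d = √(0.8424) ≈ 0.9178.

d(x, mu) = √(0.8424) ≈ 0.9178


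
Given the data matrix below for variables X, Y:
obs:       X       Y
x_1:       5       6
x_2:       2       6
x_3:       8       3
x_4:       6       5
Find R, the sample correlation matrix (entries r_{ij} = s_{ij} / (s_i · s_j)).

Step 1 — column means:
  mean(X) = (5 + 2 + 8 + 6) / 4 = 21/4 = 5.25
  mean(Y) = (6 + 6 + 3 + 5) / 4 = 20/4 = 5

Step 2 — sample variances and covariances s[i,j] = (1/(n-1)) · Σ_k (x_{k,i} - mean_i) · (x_{k,j} - mean_j), with n-1 = 3:
  s[X,X] = ((-0.25)·(-0.25) + (-3.25)·(-3.25) + (2.75)·(2.75) + (0.75)·(0.75)) / 3 = 18.75/3 = 6.25
  s[X,Y] = ((-0.25)·(1) + (-3.25)·(1) + (2.75)·(-2) + (0.75)·(0)) / 3 = -9/3 = -3
  s[Y,Y] = ((1)·(1) + (1)·(1) + (-2)·(-2) + (0)·(0)) / 3 = 6/3 = 2
  Sample standard deviations s_i = √(s[i,i]):
  s(X) = √(6.25) = 2.5
  s(Y) = √(2) = 1.4142

Step 3 — r_{ij} = s_{ij} / (s_i · s_j):
  r[X,X] = 1 (diagonal).
  r[X,Y] = -3 / (2.5 · 1.4142) = -3 / 3.5355 = -0.8485
  r[Y,Y] = 1 (diagonal).

R is symmetric with unit diagonal. Assembling:

R = [[1, -0.8485],
 [-0.8485, 1]]


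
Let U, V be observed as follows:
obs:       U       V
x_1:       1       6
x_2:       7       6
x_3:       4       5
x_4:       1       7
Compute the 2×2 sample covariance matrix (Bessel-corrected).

Step 1 — column means:
  mean(U) = (1 + 7 + 4 + 1) / 4 = 13/4 = 3.25
  mean(V) = (6 + 6 + 5 + 7) / 4 = 24/4 = 6

Step 2 — sample covariance S[i,j] = (1/(n-1)) · Σ_k (x_{k,i} - mean_i) · (x_{k,j} - mean_j), with n-1 = 3.
  S[U,U] = ((-2.25)·(-2.25) + (3.75)·(3.75) + (0.75)·(0.75) + (-2.25)·(-2.25)) / 3 = 24.75/3 = 8.25
  S[U,V] = ((-2.25)·(0) + (3.75)·(0) + (0.75)·(-1) + (-2.25)·(1)) / 3 = -3/3 = -1
  S[V,V] = ((0)·(0) + (0)·(0) + (-1)·(-1) + (1)·(1)) / 3 = 2/3 = 0.6667

S is symmetric (S[j,i] = S[i,j]). Assembling:

S = [[8.25, -1],
 [-1, 0.6667]]


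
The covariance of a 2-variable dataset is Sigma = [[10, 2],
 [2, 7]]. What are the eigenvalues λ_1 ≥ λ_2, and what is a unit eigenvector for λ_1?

Step 1 — characteristic polynomial of 2×2 Sigma:
  det(Sigma - λI) = λ² - trace · λ + det = 0.
  trace = 10 + 7 = 17, det = 10·7 - (2)² = 66.
Step 2 — discriminant:
  Δ = trace² - 4·det = 289 - 264 = 25.
Step 3 — eigenvalues:
  λ = (trace ± √Δ)/2 = (17 ± 5)/2,
  λ_1 = 11,  λ_2 = 6.

Step 4 — unit eigenvector for λ_1: solve (Sigma - λ_1 I)v = 0. First row:
  (10 - 11)·v_x + (2)·v_y = 0, i.e. (-1)·v_x + (2)·v_y = 0,
  so v ∝ (b, λ_1 - a) = (2, 1) = u.
  ||u|| = √((2)² + (1)²) = √(5) ≈ 2.2361,
  v_1 = u/||u|| ≈ (0.8944, 0.4472) (||v_1|| = 1).

λ_1 = 11,  λ_2 = 6;  v_1 ≈ (0.8944, 0.4472)


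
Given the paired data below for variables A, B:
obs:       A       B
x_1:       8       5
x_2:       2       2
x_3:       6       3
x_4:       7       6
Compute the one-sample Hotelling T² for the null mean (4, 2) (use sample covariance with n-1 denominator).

Step 1 — sample mean vector:
  mean(A) = (8 + 2 + 6 + 7) / 4 = 23/4 = 5.75
  mean(B) = (5 + 2 + 3 + 6) / 4 = 16/4 = 4
  x̄ = (5.75, 4),  deviation x̄ - mu_0 = (5.75, 4) - (4, 2) = (1.75, 2).

Step 2 — sample covariance matrix, S[i,j] = (1/(n-1)) · Σ_k (x_{k,i} - mean_i) · (x_{k,j} - mean_j), divisor n-1 = 3:
  S[A,A] = ((2.25)·(2.25) + (-3.75)·(-3.75) + (0.25)·(0.25) + (1.25)·(1.25)) / 3 = 20.75/3 = 6.9167
  S[A,B] = ((2.25)·(1) + (-3.75)·(-2) + (0.25)·(-1) + (1.25)·(2)) / 3 = 12/3 = 4
  S[B,B] = ((1)·(1) + (-2)·(-2) + (-1)·(-1) + (2)·(2)) / 3 = 10/3 = 3.3333
  S = [[6.9167, 4],
 [4, 3.3333]].

Step 3 — invert S. det(S) = 6.9167·3.3333 - (4)² = 7.0556.
  S^{-1} = (1/det) · [[d, -b], [-b, a]] = [[0.4724, -0.5669],
 [-0.5669, 0.9803]].

Step 4 — quadratic form (x̄ - mu_0)^T · S^{-1} · (x̄ - mu_0):
  S^{-1} · (x̄ - mu_0) = (-0.3071, 0.9685),
  (x̄ - mu_0)^T · [...] = (1.75)·(-0.3071) + (2)·(0.9685) = 1.3996.

Step 5 — scale by n: T² = 4 · 1.3996 = 5.5984.

T² ≈ 5.5984


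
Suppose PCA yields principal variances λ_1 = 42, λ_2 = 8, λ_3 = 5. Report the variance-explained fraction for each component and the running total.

Step 1 — total variance = trace(Sigma) = Σ λ_i = 42 + 8 + 5 = 55.

Step 2 — fraction explained by component i = λ_i / Σ λ:
  PC1: 42/55 = 0.7636
  PC2: 8/55 = 0.1455
  PC3: 5/55 = 0.0909

Step 3 — cumulative fraction after k components = (λ_1 + ... + λ_k) / Σ λ:
  k = 1: 42/55 = 0.7636
  k = 2: (42 + 8)/55 = 50/55 = 0.9091
  k = 3: (42 + 8 + 5)/55 = 55/55 = 1

Summary (fraction, with percent):

explained: PC1 0.7636 (76.36%), PC2 0.1455 (14.55%), PC3 0.0909 (9.09%);  cumulative: 0.7636, 0.9091, 1


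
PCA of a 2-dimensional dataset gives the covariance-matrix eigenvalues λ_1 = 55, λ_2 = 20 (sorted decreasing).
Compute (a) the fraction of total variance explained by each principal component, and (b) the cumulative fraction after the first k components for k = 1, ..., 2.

Step 1 — total variance = trace(Sigma) = Σ λ_i = 55 + 20 = 75.

Step 2 — fraction explained by component i = λ_i / Σ λ:
  PC1: 55/75 = 0.7333
  PC2: 20/75 = 0.2667

Step 3 — cumulative fraction after k components = (λ_1 + ... + λ_k) / Σ λ:
  k = 1: 55/75 = 0.7333
  k = 2: (55 + 20)/75 = 75/75 = 1

Summary (fraction, with percent):

explained: PC1 0.7333 (73.33%), PC2 0.2667 (26.67%);  cumulative: 0.7333, 1


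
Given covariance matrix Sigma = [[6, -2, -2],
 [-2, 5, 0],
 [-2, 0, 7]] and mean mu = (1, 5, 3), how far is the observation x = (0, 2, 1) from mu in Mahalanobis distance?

Step 1 — centre the observation: (x - mu) = (-1, -3, -2).

Step 2 — invert Sigma (cofactor / det for 3×3, or solve directly):
  Sigma^{-1} = [[0.216, 0.0864, 0.0617],
 [0.0864, 0.2346, 0.0247],
 [0.0617, 0.0247, 0.1605]].

Step 3 — form the quadratic (x - mu)^T · Sigma^{-1} · (x - mu):
  Sigma^{-1} · (x - mu) = (-0.5988, -0.8395, -0.4568).
  (x - mu)^T · [Sigma^{-1} · (x - mu)] = (-1)·(-0.5988) + (-3)·(-0.8395) + (-2)·(-0.4568) = 4.0309.

Step 4 — take square root: d = √(4.0309) ≈ 2.0077.

d(x, mu) = √(4.0309) ≈ 2.0077


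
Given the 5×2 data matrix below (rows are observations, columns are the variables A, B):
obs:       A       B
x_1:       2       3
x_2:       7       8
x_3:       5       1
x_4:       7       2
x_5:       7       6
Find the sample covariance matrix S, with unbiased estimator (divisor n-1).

Step 1 — column means:
  mean(A) = (2 + 7 + 5 + 7 + 7) / 5 = 28/5 = 5.6
  mean(B) = (3 + 8 + 1 + 2 + 6) / 5 = 20/5 = 4

Step 2 — sample covariance S[i,j] = (1/(n-1)) · Σ_k (x_{k,i} - mean_i) · (x_{k,j} - mean_j), with n-1 = 4.
  S[A,A] = ((-3.6)·(-3.6) + (1.4)·(1.4) + (-0.6)·(-0.6) + (1.4)·(1.4) + (1.4)·(1.4)) / 4 = 19.2/4 = 4.8
  S[A,B] = ((-3.6)·(-1) + (1.4)·(4) + (-0.6)·(-3) + (1.4)·(-2) + (1.4)·(2)) / 4 = 11/4 = 2.75
  S[B,B] = ((-1)·(-1) + (4)·(4) + (-3)·(-3) + (-2)·(-2) + (2)·(2)) / 4 = 34/4 = 8.5

S is symmetric (S[j,i] = S[i,j]). Assembling:

S = [[4.8, 2.75],
 [2.75, 8.5]]


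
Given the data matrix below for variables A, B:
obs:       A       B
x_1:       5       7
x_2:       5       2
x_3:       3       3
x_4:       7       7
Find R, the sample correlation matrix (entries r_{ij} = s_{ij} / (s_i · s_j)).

Step 1 — column means:
  mean(A) = (5 + 5 + 3 + 7) / 4 = 20/4 = 5
  mean(B) = (7 + 2 + 3 + 7) / 4 = 19/4 = 4.75

Step 2 — sample variances and covariances s[i,j] = (1/(n-1)) · Σ_k (x_{k,i} - mean_i) · (x_{k,j} - mean_j), with n-1 = 3:
  s[A,A] = ((0)·(0) + (0)·(0) + (-2)·(-2) + (2)·(2)) / 3 = 8/3 = 2.6667
  s[A,B] = ((0)·(2.25) + (0)·(-2.75) + (-2)·(-1.75) + (2)·(2.25)) / 3 = 8/3 = 2.6667
  s[B,B] = ((2.25)·(2.25) + (-2.75)·(-2.75) + (-1.75)·(-1.75) + (2.25)·(2.25)) / 3 = 20.75/3 = 6.9167
  Sample standard deviations s_i = √(s[i,i]):
  s(A) = √(2.6667) = 1.633
  s(B) = √(6.9167) = 2.63

Step 3 — r_{ij} = s_{ij} / (s_i · s_j):
  r[A,A] = 1 (diagonal).
  r[A,B] = 2.6667 / (1.633 · 2.63) = 2.6667 / 4.2947 = 0.6209
  r[B,B] = 1 (diagonal).

R is symmetric with unit diagonal. Assembling:

R = [[1, 0.6209],
 [0.6209, 1]]


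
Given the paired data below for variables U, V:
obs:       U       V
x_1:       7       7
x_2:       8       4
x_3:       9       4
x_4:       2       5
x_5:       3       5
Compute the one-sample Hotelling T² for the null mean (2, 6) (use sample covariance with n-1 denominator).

Step 1 — sample mean vector:
  mean(U) = (7 + 8 + 9 + 2 + 3) / 5 = 29/5 = 5.8
  mean(V) = (7 + 4 + 4 + 5 + 5) / 5 = 25/5 = 5
  x̄ = (5.8, 5),  deviation x̄ - mu_0 = (5.8, 5) - (2, 6) = (3.8, -1).

Step 2 — sample covariance matrix, S[i,j] = (1/(n-1)) · Σ_k (x_{k,i} - mean_i) · (x_{k,j} - mean_j), divisor n-1 = 4:
  S[U,U] = ((1.2)·(1.2) + (2.2)·(2.2) + (3.2)·(3.2) + (-3.8)·(-3.8) + (-2.8)·(-2.8)) / 4 = 38.8/4 = 9.7
  S[U,V] = ((1.2)·(2) + (2.2)·(-1) + (3.2)·(-1) + (-3.8)·(0) + (-2.8)·(0)) / 4 = -3/4 = -0.75
  S[V,V] = ((2)·(2) + (-1)·(-1) + (-1)·(-1) + (0)·(0) + (0)·(0)) / 4 = 6/4 = 1.5
  S = [[9.7, -0.75],
 [-0.75, 1.5]].

Step 3 — invert S. det(S) = 9.7·1.5 - (-0.75)² = 13.9875.
  S^{-1} = (1/det) · [[d, -b], [-b, a]] = [[0.1072, 0.0536],
 [0.0536, 0.6935]].

Step 4 — quadratic form (x̄ - mu_0)^T · S^{-1} · (x̄ - mu_0):
  S^{-1} · (x̄ - mu_0) = (0.3539, -0.4897),
  (x̄ - mu_0)^T · [...] = (3.8)·(0.3539) + (-1)·(-0.4897) = 1.8345.

Step 5 — scale by n: T² = 5 · 1.8345 = 9.1725.

T² ≈ 9.1725


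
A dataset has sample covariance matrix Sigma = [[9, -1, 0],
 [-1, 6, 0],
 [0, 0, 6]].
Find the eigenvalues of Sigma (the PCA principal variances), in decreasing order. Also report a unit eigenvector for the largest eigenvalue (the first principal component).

Step 1 — characteristic polynomial p(λ) = det(λI - Sigma) = λ³ - tr·λ² + c_1·λ - det, where tr = trace, c_1 = sum of the principal 2×2 minors, det = det(Sigma):
  tr = 9 + 6 + 6 = 21,
  c_1 = (9·6 - (-1)²) + (9·6 - (0)²) + (6·6 - (0)²) = 53 + 54 + 36 = 143,
  det = 9·(6·6 - (0)²) - (-1)·((-1)·6 - (0)·(0)) + (0)·((-1)·(0) - 6·(0)) = 9·(36) - (-1)·(-6) + (0)·(0) = 318.
  So p(λ) = λ³ - 21λ² + 143λ - 318.
Step 2 — look for an integer root (rational root theorem: any rational root is an integer divisor of 318). Testing λ = 6:
  p(6) = 216 - 756 + 858 - 318 = 0  ✓
  Dividing out (λ - 6): p(λ) = (λ - 6)(λ² - 15λ + 53).
Step 3 — remaining eigenvalues from the quadratic λ² - 15λ + 53 = 0:
  Δ = 15² - 4·53 = 225 - 212 = 13,  λ = (15 ± √13)/2 = (15 ± 3.6056)/2 ≈ 9.3028 or 5.6972.
  Sorted: λ_1 = 9.3028,  λ_2 = 6,  λ_3 = 5.6972  (check: sum = 21 = tr ✓).

Step 4 — unit eigenvector for λ_1 ≈ 9.3028: v spans the null space of (Sigma - λ_1 I), whose rows are
  r_1 = (-0.3028, -1, 0),  r_2 = (-1, -3.3028, 0),  r_3 = (0, 0, -3.3028).
  v is orthogonal to every row, so take v ∝ r_1 × r_3 = ((-1)·(-3.3028) - (0)·(0), (0)·(0) - (-0.3028)·(-3.3028), (-0.3028)·(0) - (-1)·(0)) ≈ (3.3028, -1, 0).
  Let u = (3.3028, -1, 0).
  ||u|| = √((3.3028)² + (-1)² + (0)²) = √(11.9083) ≈ 3.4508,  v_1 = u/||u|| ≈ (0.9571, -0.2898, 0) (||v_1|| = 1).

λ_1 = 9.3028,  λ_2 = 6,  λ_3 = 5.6972;  v_1 ≈ (0.9571, -0.2898, 0)


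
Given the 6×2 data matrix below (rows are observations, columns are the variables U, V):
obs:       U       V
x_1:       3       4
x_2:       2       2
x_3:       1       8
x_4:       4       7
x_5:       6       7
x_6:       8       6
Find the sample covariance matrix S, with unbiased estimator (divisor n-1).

Step 1 — column means:
  mean(U) = (3 + 2 + 1 + 4 + 6 + 8) / 6 = 24/6 = 4
  mean(V) = (4 + 2 + 8 + 7 + 7 + 6) / 6 = 34/6 = 5.6667

Step 2 — sample covariance S[i,j] = (1/(n-1)) · Σ_k (x_{k,i} - mean_i) · (x_{k,j} - mean_j), with n-1 = 5.
  S[U,U] = ((-1)·(-1) + (-2)·(-2) + (-3)·(-3) + (0)·(0) + (2)·(2) + (4)·(4)) / 5 = 34/5 = 6.8
  S[U,V] = ((-1)·(-1.6667) + (-2)·(-3.6667) + (-3)·(2.3333) + (0)·(1.3333) + (2)·(1.3333) + (4)·(0.3333)) / 5 = 6/5 = 1.2
  S[V,V] = ((-1.6667)·(-1.6667) + (-3.6667)·(-3.6667) + (2.3333)·(2.3333) + (1.3333)·(1.3333) + (1.3333)·(1.3333) + (0.3333)·(0.3333)) / 5 = 25.3333/5 = 5.0667

S is symmetric (S[j,i] = S[i,j]). Assembling:

S = [[6.8, 1.2],
 [1.2, 5.0667]]


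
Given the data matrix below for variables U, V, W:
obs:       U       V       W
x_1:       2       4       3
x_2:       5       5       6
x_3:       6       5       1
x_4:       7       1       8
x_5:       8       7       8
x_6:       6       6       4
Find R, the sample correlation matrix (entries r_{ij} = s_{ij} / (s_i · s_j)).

Step 1 — column means:
  mean(U) = (2 + 5 + 6 + 7 + 8 + 6) / 6 = 34/6 = 5.6667
  mean(V) = (4 + 5 + 5 + 1 + 7 + 6) / 6 = 28/6 = 4.6667
  mean(W) = (3 + 6 + 1 + 8 + 8 + 4) / 6 = 30/6 = 5

Step 2 — sample variances and covariances s[i,j] = (1/(n-1)) · Σ_k (x_{k,i} - mean_i) · (x_{k,j} - mean_j), with n-1 = 5:
  s[U,U] = ((-3.6667)·(-3.6667) + (-0.6667)·(-0.6667) + (0.3333)·(0.3333) + (1.3333)·(1.3333) + (2.3333)·(2.3333) + (0.3333)·(0.3333)) / 5 = 21.3333/5 = 4.2667
  s[U,V] = ((-3.6667)·(-0.6667) + (-0.6667)·(0.3333) + (0.3333)·(0.3333) + (1.3333)·(-3.6667) + (2.3333)·(2.3333) + (0.3333)·(1.3333)) / 5 = 3.3333/5 = 0.6667
  s[U,W] = ((-3.6667)·(-2) + (-0.6667)·(1) + (0.3333)·(-4) + (1.3333)·(3) + (2.3333)·(3) + (0.3333)·(-1)) / 5 = 16/5 = 3.2
  s[V,V] = ((-0.6667)·(-0.6667) + (0.3333)·(0.3333) + (0.3333)·(0.3333) + (-3.6667)·(-3.6667) + (2.3333)·(2.3333) + (1.3333)·(1.3333)) / 5 = 21.3333/5 = 4.2667
  s[V,W] = ((-0.6667)·(-2) + (0.3333)·(1) + (0.3333)·(-4) + (-3.6667)·(3) + (2.3333)·(3) + (1.3333)·(-1)) / 5 = -5/5 = -1
  s[W,W] = ((-2)·(-2) + (1)·(1) + (-4)·(-4) + (3)·(3) + (3)·(3) + (-1)·(-1)) / 5 = 40/5 = 8
  Sample standard deviations s_i = √(s[i,i]):
  s(U) = √(4.2667) = 2.0656
  s(V) = √(4.2667) = 2.0656
  s(W) = √(8) = 2.8284

Step 3 — r_{ij} = s_{ij} / (s_i · s_j):
  r[U,U] = 1 (diagonal).
  r[U,V] = 0.6667 / (2.0656 · 2.0656) = 0.6667 / 4.2667 = 0.1562
  r[U,W] = 3.2 / (2.0656 · 2.8284) = 3.2 / 5.8424 = 0.5477
  r[V,V] = 1 (diagonal).
  r[V,W] = -1 / (2.0656 · 2.8284) = -1 / 5.8424 = -0.1712
  r[W,W] = 1 (diagonal).

R is symmetric with unit diagonal. Assembling:

R = [[1, 0.1562, 0.5477],
 [0.1562, 1, -0.1712],
 [0.5477, -0.1712, 1]]


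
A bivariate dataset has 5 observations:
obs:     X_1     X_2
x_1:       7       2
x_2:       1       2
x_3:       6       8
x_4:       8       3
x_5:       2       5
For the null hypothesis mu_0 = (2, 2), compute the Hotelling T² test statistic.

Step 1 — sample mean vector:
  mean(X_1) = (7 + 1 + 6 + 8 + 2) / 5 = 24/5 = 4.8
  mean(X_2) = (2 + 2 + 8 + 3 + 5) / 5 = 20/5 = 4
  x̄ = (4.8, 4),  deviation x̄ - mu_0 = (4.8, 4) - (2, 2) = (2.8, 2).

Step 2 — sample covariance matrix, S[i,j] = (1/(n-1)) · Σ_k (x_{k,i} - mean_i) · (x_{k,j} - mean_j), divisor n-1 = 4:
  S[X_1,X_1] = ((2.2)·(2.2) + (-3.8)·(-3.8) + (1.2)·(1.2) + (3.2)·(3.2) + (-2.8)·(-2.8)) / 4 = 38.8/4 = 9.7
  S[X_1,X_2] = ((2.2)·(-2) + (-3.8)·(-2) + (1.2)·(4) + (3.2)·(-1) + (-2.8)·(1)) / 4 = 2/4 = 0.5
  S[X_2,X_2] = ((-2)·(-2) + (-2)·(-2) + (4)·(4) + (-1)·(-1) + (1)·(1)) / 4 = 26/4 = 6.5
  S = [[9.7, 0.5],
 [0.5, 6.5]].

Step 3 — invert S. det(S) = 9.7·6.5 - (0.5)² = 62.8.
  S^{-1} = (1/det) · [[d, -b], [-b, a]] = [[0.1035, -0.008],
 [-0.008, 0.1545]].

Step 4 — quadratic form (x̄ - mu_0)^T · S^{-1} · (x̄ - mu_0):
  S^{-1} · (x̄ - mu_0) = (0.2739, 0.2866),
  (x̄ - mu_0)^T · [...] = (2.8)·(0.2739) + (2)·(0.2866) = 1.3401.

Step 5 — scale by n: T² = 5 · 1.3401 = 6.7006.

T² ≈ 6.7006


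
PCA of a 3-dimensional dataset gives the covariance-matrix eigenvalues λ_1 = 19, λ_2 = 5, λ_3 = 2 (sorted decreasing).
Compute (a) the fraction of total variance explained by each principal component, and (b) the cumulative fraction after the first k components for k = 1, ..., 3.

Step 1 — total variance = trace(Sigma) = Σ λ_i = 19 + 5 + 2 = 26.

Step 2 — fraction explained by component i = λ_i / Σ λ:
  PC1: 19/26 = 0.7308
  PC2: 5/26 = 0.1923
  PC3: 2/26 = 0.0769

Step 3 — cumulative fraction after k components = (λ_1 + ... + λ_k) / Σ λ:
  k = 1: 19/26 = 0.7308
  k = 2: (19 + 5)/26 = 24/26 = 0.9231
  k = 3: (19 + 5 + 2)/26 = 26/26 = 1

Summary (fraction, with percent):

explained: PC1 0.7308 (73.08%), PC2 0.1923 (19.23%), PC3 0.0769 (7.69%);  cumulative: 0.7308, 0.9231, 1


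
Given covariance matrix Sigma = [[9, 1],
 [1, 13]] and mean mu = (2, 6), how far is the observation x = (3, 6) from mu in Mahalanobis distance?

Step 1 — centre the observation: (x - mu) = (1, 0).

Step 2 — invert Sigma. det(Sigma) = 9·13 - (1)² = 116.
  Sigma^{-1} = (1/det) · [[d, -b], [-b, a]] = [[0.1121, -0.0086],
 [-0.0086, 0.0776]].

Step 3 — form the quadratic (x - mu)^T · Sigma^{-1} · (x - mu):
  Sigma^{-1} · (x - mu) = (0.1121, -0.0086).
  (x - mu)^T · [Sigma^{-1} · (x - mu)] = (1)·(0.1121) + (0)·(-0.0086) = 0.1121.

Step 4 — take square root: d = √(0.1121) ≈ 0.3348.

d(x, mu) = √(0.1121) ≈ 0.3348


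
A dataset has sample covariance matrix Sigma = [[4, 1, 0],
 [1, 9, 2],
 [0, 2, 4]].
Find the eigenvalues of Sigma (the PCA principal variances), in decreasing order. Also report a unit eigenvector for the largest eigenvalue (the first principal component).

Step 1 — characteristic polynomial p(λ) = det(λI - Sigma) = λ³ - tr·λ² + c_1·λ - det, where tr = trace, c_1 = sum of the principal 2×2 minors, det = det(Sigma):
  tr = 4 + 9 + 4 = 17,
  c_1 = (4·9 - (1)²) + (4·4 - (0)²) + (9·4 - (2)²) = 35 + 16 + 32 = 83,
  det = 4·(9·4 - (2)²) - (1)·((1)·4 - (2)·(0)) + (0)·((1)·(2) - 9·(0)) = 4·(32) - (1)·(4) + (0)·(2) = 124.
  So p(λ) = λ³ - 17λ² + 83λ - 124.
Step 2 — look for an integer root (rational root theorem: any rational root is an integer divisor of 124). Testing λ = 4:
  p(4) = 64 - 272 + 332 - 124 = 0  ✓
  Dividing out (λ - 4): p(λ) = (λ - 4)(λ² - 13λ + 31).
Step 3 — remaining eigenvalues from the quadratic λ² - 13λ + 31 = 0:
  Δ = 13² - 4·31 = 169 - 124 = 45,  λ = (13 ± √45)/2 = (13 ± 6.7082)/2 ≈ 9.8541 or 3.1459.
  Sorted: λ_1 = 9.8541,  λ_2 = 4,  λ_3 = 3.1459  (check: sum = 17 = tr ✓).

Step 4 — unit eigenvector for λ_1 ≈ 9.8541: v spans the null space of (Sigma - λ_1 I), whose rows are
  r_1 = (-5.8541, 1, 0),  r_2 = (1, -0.8541, 2),  r_3 = (0, 2, -5.8541).
  v is orthogonal to every row, so take v ∝ r_1 × r_2 = ((1)·(2) - (0)·(-0.8541), (0)·(1) - (-5.8541)·(2), (-5.8541)·(-0.8541) - (1)·(1)) ≈ (2, 11.7082, 4).
  Let u = (2, 11.7082, 4).
  ||u|| = √((2)² + (11.7082)² + (4)²) = √(157.082) ≈ 12.5332,  v_1 = u/||u|| ≈ (0.1596, 0.9342, 0.3192) (||v_1|| = 1).

λ_1 = 9.8541,  λ_2 = 4,  λ_3 = 3.1459;  v_1 ≈ (0.1596, 0.9342, 0.3192)


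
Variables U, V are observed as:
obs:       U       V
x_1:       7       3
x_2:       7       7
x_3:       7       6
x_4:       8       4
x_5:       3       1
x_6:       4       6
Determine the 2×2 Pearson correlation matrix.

Step 1 — column means:
  mean(U) = (7 + 7 + 7 + 8 + 3 + 4) / 6 = 36/6 = 6
  mean(V) = (3 + 7 + 6 + 4 + 1 + 6) / 6 = 27/6 = 4.5

Step 2 — sample variances and covariances s[i,j] = (1/(n-1)) · Σ_k (x_{k,i} - mean_i) · (x_{k,j} - mean_j), with n-1 = 5:
  s[U,U] = ((1)·(1) + (1)·(1) + (1)·(1) + (2)·(2) + (-3)·(-3) + (-2)·(-2)) / 5 = 20/5 = 4
  s[U,V] = ((1)·(-1.5) + (1)·(2.5) + (1)·(1.5) + (2)·(-0.5) + (-3)·(-3.5) + (-2)·(1.5)) / 5 = 9/5 = 1.8
  s[V,V] = ((-1.5)·(-1.5) + (2.5)·(2.5) + (1.5)·(1.5) + (-0.5)·(-0.5) + (-3.5)·(-3.5) + (1.5)·(1.5)) / 5 = 25.5/5 = 5.1
  Sample standard deviations s_i = √(s[i,i]):
  s(U) = √(4) = 2
  s(V) = √(5.1) = 2.2583

Step 3 — r_{ij} = s_{ij} / (s_i · s_j):
  r[U,U] = 1 (diagonal).
  r[U,V] = 1.8 / (2 · 2.2583) = 1.8 / 4.5166 = 0.3985
  r[V,V] = 1 (diagonal).

R is symmetric with unit diagonal. Assembling:

R = [[1, 0.3985],
 [0.3985, 1]]


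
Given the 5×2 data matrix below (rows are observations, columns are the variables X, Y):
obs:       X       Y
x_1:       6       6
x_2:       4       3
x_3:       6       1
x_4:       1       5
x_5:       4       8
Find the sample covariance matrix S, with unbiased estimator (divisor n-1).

Step 1 — column means:
  mean(X) = (6 + 4 + 6 + 1 + 4) / 5 = 21/5 = 4.2
  mean(Y) = (6 + 3 + 1 + 5 + 8) / 5 = 23/5 = 4.6

Step 2 — sample covariance S[i,j] = (1/(n-1)) · Σ_k (x_{k,i} - mean_i) · (x_{k,j} - mean_j), with n-1 = 4.
  S[X,X] = ((1.8)·(1.8) + (-0.2)·(-0.2) + (1.8)·(1.8) + (-3.2)·(-3.2) + (-0.2)·(-0.2)) / 4 = 16.8/4 = 4.2
  S[X,Y] = ((1.8)·(1.4) + (-0.2)·(-1.6) + (1.8)·(-3.6) + (-3.2)·(0.4) + (-0.2)·(3.4)) / 4 = -5.6/4 = -1.4
  S[Y,Y] = ((1.4)·(1.4) + (-1.6)·(-1.6) + (-3.6)·(-3.6) + (0.4)·(0.4) + (3.4)·(3.4)) / 4 = 29.2/4 = 7.3

S is symmetric (S[j,i] = S[i,j]). Assembling:

S = [[4.2, -1.4],
 [-1.4, 7.3]]


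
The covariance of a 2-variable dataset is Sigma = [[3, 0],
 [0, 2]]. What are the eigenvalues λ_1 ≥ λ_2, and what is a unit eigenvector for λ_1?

Step 1 — characteristic polynomial of 2×2 Sigma:
  det(Sigma - λI) = λ² - trace · λ + det = 0.
  trace = 3 + 2 = 5, det = 3·2 - (0)² = 6.
Step 2 — discriminant:
  Δ = trace² - 4·det = 25 - 24 = 1.
Step 3 — eigenvalues:
  λ = (trace ± √Δ)/2 = (5 ± 1)/2,
  λ_1 = 3,  λ_2 = 2.

Step 4 — unit eigenvector for λ_1: Sigma is diagonal, so its eigenvectors are the coordinate axes. λ_1 = 3 is the diagonal entry on the first coordinate axis, hence
  v_1 = (1, 0) (||v_1|| = 1).

λ_1 = 3,  λ_2 = 2;  v_1 ≈ (1, 0)


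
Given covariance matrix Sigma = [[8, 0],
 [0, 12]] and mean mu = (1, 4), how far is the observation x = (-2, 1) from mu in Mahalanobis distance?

Step 1 — centre the observation: (x - mu) = (-3, -3).

Step 2 — invert Sigma. det(Sigma) = 8·12 - (0)² = 96.
  Sigma^{-1} = (1/det) · [[d, -b], [-b, a]] = [[0.125, 0],
 [0, 0.0833]].

Step 3 — form the quadratic (x - mu)^T · Sigma^{-1} · (x - mu):
  Sigma^{-1} · (x - mu) = (-0.375, -0.25).
  (x - mu)^T · [Sigma^{-1} · (x - mu)] = (-3)·(-0.375) + (-3)·(-0.25) = 1.875.

Step 4 — take square root: d = √(1.875) ≈ 1.3693.

d(x, mu) = √(1.875) ≈ 1.3693


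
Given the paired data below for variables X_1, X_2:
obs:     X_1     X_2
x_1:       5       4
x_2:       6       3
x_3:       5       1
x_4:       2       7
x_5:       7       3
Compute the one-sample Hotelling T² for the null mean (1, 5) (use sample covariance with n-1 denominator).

Step 1 — sample mean vector:
  mean(X_1) = (5 + 6 + 5 + 2 + 7) / 5 = 25/5 = 5
  mean(X_2) = (4 + 3 + 1 + 7 + 3) / 5 = 18/5 = 3.6
  x̄ = (5, 3.6),  deviation x̄ - mu_0 = (5, 3.6) - (1, 5) = (4, -1.4).

Step 2 — sample covariance matrix, S[i,j] = (1/(n-1)) · Σ_k (x_{k,i} - mean_i) · (x_{k,j} - mean_j), divisor n-1 = 4:
  S[X_1,X_1] = ((0)·(0) + (1)·(1) + (0)·(0) + (-3)·(-3) + (2)·(2)) / 4 = 14/4 = 3.5
  S[X_1,X_2] = ((0)·(0.4) + (1)·(-0.6) + (0)·(-2.6) + (-3)·(3.4) + (2)·(-0.6)) / 4 = -12/4 = -3
  S[X_2,X_2] = ((0.4)·(0.4) + (-0.6)·(-0.6) + (-2.6)·(-2.6) + (3.4)·(3.4) + (-0.6)·(-0.6)) / 4 = 19.2/4 = 4.8
  S = [[3.5, -3],
 [-3, 4.8]].

Step 3 — invert S. det(S) = 3.5·4.8 - (-3)² = 7.8.
  S^{-1} = (1/det) · [[d, -b], [-b, a]] = [[0.6154, 0.3846],
 [0.3846, 0.4487]].

Step 4 — quadratic form (x̄ - mu_0)^T · S^{-1} · (x̄ - mu_0):
  S^{-1} · (x̄ - mu_0) = (1.9231, 0.9103),
  (x̄ - mu_0)^T · [...] = (4)·(1.9231) + (-1.4)·(0.9103) = 6.4179.

Step 5 — scale by n: T² = 5 · 6.4179 = 32.0897.

T² ≈ 32.0897


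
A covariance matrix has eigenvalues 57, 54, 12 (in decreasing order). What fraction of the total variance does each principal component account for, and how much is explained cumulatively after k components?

Step 1 — total variance = trace(Sigma) = Σ λ_i = 57 + 54 + 12 = 123.

Step 2 — fraction explained by component i = λ_i / Σ λ:
  PC1: 57/123 = 0.4634
  PC2: 54/123 = 0.439
  PC3: 12/123 = 0.0976

Step 3 — cumulative fraction after k components = (λ_1 + ... + λ_k) / Σ λ:
  k = 1: 57/123 = 0.4634
  k = 2: (57 + 54)/123 = 111/123 = 0.9024
  k = 3: (57 + 54 + 12)/123 = 123/123 = 1

Summary (fraction, with percent):

explained: PC1 0.4634 (46.34%), PC2 0.439 (43.9%), PC3 0.0976 (9.76%);  cumulative: 0.4634, 0.9024, 1


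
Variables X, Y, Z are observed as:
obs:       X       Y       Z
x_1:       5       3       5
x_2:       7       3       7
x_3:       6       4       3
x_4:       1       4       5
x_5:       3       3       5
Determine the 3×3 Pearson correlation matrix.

Step 1 — column means:
  mean(X) = (5 + 7 + 6 + 1 + 3) / 5 = 22/5 = 4.4
  mean(Y) = (3 + 3 + 4 + 4 + 3) / 5 = 17/5 = 3.4
  mean(Z) = (5 + 7 + 3 + 5 + 5) / 5 = 25/5 = 5

Step 2 — sample variances and covariances s[i,j] = (1/(n-1)) · Σ_k (x_{k,i} - mean_i) · (x_{k,j} - mean_j), with n-1 = 4:
  s[X,X] = ((0.6)·(0.6) + (2.6)·(2.6) + (1.6)·(1.6) + (-3.4)·(-3.4) + (-1.4)·(-1.4)) / 4 = 23.2/4 = 5.8
  s[X,Y] = ((0.6)·(-0.4) + (2.6)·(-0.4) + (1.6)·(0.6) + (-3.4)·(0.6) + (-1.4)·(-0.4)) / 4 = -1.8/4 = -0.45
  s[X,Z] = ((0.6)·(0) + (2.6)·(2) + (1.6)·(-2) + (-3.4)·(0) + (-1.4)·(0)) / 4 = 2/4 = 0.5
  s[Y,Y] = ((-0.4)·(-0.4) + (-0.4)·(-0.4) + (0.6)·(0.6) + (0.6)·(0.6) + (-0.4)·(-0.4)) / 4 = 1.2/4 = 0.3
  s[Y,Z] = ((-0.4)·(0) + (-0.4)·(2) + (0.6)·(-2) + (0.6)·(0) + (-0.4)·(0)) / 4 = -2/4 = -0.5
  s[Z,Z] = ((0)·(0) + (2)·(2) + (-2)·(-2) + (0)·(0) + (0)·(0)) / 4 = 8/4 = 2
  Sample standard deviations s_i = √(s[i,i]):
  s(X) = √(5.8) = 2.4083
  s(Y) = √(0.3) = 0.5477
  s(Z) = √(2) = 1.4142

Step 3 — r_{ij} = s_{ij} / (s_i · s_j):
  r[X,X] = 1 (diagonal).
  r[X,Y] = -0.45 / (2.4083 · 0.5477) = -0.45 / 1.3191 = -0.3411
  r[X,Z] = 0.5 / (2.4083 · 1.4142) = 0.5 / 3.4059 = 0.1468
  r[Y,Y] = 1 (diagonal).
  r[Y,Z] = -0.5 / (0.5477 · 1.4142) = -0.5 / 0.7746 = -0.6455
  r[Z,Z] = 1 (diagonal).

R is symmetric with unit diagonal. Assembling:

R = [[1, -0.3411, 0.1468],
 [-0.3411, 1, -0.6455],
 [0.1468, -0.6455, 1]]


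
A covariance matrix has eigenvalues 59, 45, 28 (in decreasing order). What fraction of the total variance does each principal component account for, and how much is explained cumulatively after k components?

Step 1 — total variance = trace(Sigma) = Σ λ_i = 59 + 45 + 28 = 132.

Step 2 — fraction explained by component i = λ_i / Σ λ:
  PC1: 59/132 = 0.447
  PC2: 45/132 = 0.3409
  PC3: 28/132 = 0.2121

Step 3 — cumulative fraction after k components = (λ_1 + ... + λ_k) / Σ λ:
  k = 1: 59/132 = 0.447
  k = 2: (59 + 45)/132 = 104/132 = 0.7879
  k = 3: (59 + 45 + 28)/132 = 132/132 = 1

Summary (fraction, with percent):

explained: PC1 0.447 (44.7%), PC2 0.3409 (34.09%), PC3 0.2121 (21.21%);  cumulative: 0.447, 0.7879, 1


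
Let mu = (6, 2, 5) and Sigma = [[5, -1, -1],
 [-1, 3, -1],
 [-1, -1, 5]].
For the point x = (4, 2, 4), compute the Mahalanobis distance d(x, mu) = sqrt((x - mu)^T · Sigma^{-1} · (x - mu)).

Step 1 — centre the observation: (x - mu) = (-2, 0, -1).

Step 2 — invert Sigma (cofactor / det for 3×3, or solve directly):
  Sigma^{-1} = [[0.2333, 0.1, 0.0667],
 [0.1, 0.4, 0.1],
 [0.0667, 0.1, 0.2333]].

Step 3 — form the quadratic (x - mu)^T · Sigma^{-1} · (x - mu):
  Sigma^{-1} · (x - mu) = (-0.5333, -0.3, -0.3667).
  (x - mu)^T · [Sigma^{-1} · (x - mu)] = (-2)·(-0.5333) + (0)·(-0.3) + (-1)·(-0.3667) = 1.4333.

Step 4 — take square root: d = √(1.4333) ≈ 1.1972.

d(x, mu) = √(1.4333) ≈ 1.1972


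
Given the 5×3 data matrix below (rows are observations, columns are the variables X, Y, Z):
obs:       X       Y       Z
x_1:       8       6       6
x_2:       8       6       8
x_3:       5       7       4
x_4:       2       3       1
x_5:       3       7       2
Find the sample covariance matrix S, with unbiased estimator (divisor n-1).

Step 1 — column means:
  mean(X) = (8 + 8 + 5 + 2 + 3) / 5 = 26/5 = 5.2
  mean(Y) = (6 + 6 + 7 + 3 + 7) / 5 = 29/5 = 5.8
  mean(Z) = (6 + 8 + 4 + 1 + 2) / 5 = 21/5 = 4.2

Step 2 — sample covariance S[i,j] = (1/(n-1)) · Σ_k (x_{k,i} - mean_i) · (x_{k,j} - mean_j), with n-1 = 4.
  S[X,X] = ((2.8)·(2.8) + (2.8)·(2.8) + (-0.2)·(-0.2) + (-3.2)·(-3.2) + (-2.2)·(-2.2)) / 4 = 30.8/4 = 7.7
  S[X,Y] = ((2.8)·(0.2) + (2.8)·(0.2) + (-0.2)·(1.2) + (-3.2)·(-2.8) + (-2.2)·(1.2)) / 4 = 7.2/4 = 1.8
  S[X,Z] = ((2.8)·(1.8) + (2.8)·(3.8) + (-0.2)·(-0.2) + (-3.2)·(-3.2) + (-2.2)·(-2.2)) / 4 = 30.8/4 = 7.7
  S[Y,Y] = ((0.2)·(0.2) + (0.2)·(0.2) + (1.2)·(1.2) + (-2.8)·(-2.8) + (1.2)·(1.2)) / 4 = 10.8/4 = 2.7
  S[Y,Z] = ((0.2)·(1.8) + (0.2)·(3.8) + (1.2)·(-0.2) + (-2.8)·(-3.2) + (1.2)·(-2.2)) / 4 = 7.2/4 = 1.8
  S[Z,Z] = ((1.8)·(1.8) + (3.8)·(3.8) + (-0.2)·(-0.2) + (-3.2)·(-3.2) + (-2.2)·(-2.2)) / 4 = 32.8/4 = 8.2

S is symmetric (S[j,i] = S[i,j]). Assembling:

S = [[7.7, 1.8, 7.7],
 [1.8, 2.7, 1.8],
 [7.7, 1.8, 8.2]]


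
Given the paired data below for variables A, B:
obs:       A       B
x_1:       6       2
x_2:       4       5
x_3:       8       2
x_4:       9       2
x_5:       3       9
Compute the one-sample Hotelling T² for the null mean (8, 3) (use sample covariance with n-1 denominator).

Step 1 — sample mean vector:
  mean(A) = (6 + 4 + 8 + 9 + 3) / 5 = 30/5 = 6
  mean(B) = (2 + 5 + 2 + 2 + 9) / 5 = 20/5 = 4
  x̄ = (6, 4),  deviation x̄ - mu_0 = (6, 4) - (8, 3) = (-2, 1).

Step 2 — sample covariance matrix, S[i,j] = (1/(n-1)) · Σ_k (x_{k,i} - mean_i) · (x_{k,j} - mean_j), divisor n-1 = 4:
  S[A,A] = ((0)·(0) + (-2)·(-2) + (2)·(2) + (3)·(3) + (-3)·(-3)) / 4 = 26/4 = 6.5
  S[A,B] = ((0)·(-2) + (-2)·(1) + (2)·(-2) + (3)·(-2) + (-3)·(5)) / 4 = -27/4 = -6.75
  S[B,B] = ((-2)·(-2) + (1)·(1) + (-2)·(-2) + (-2)·(-2) + (5)·(5)) / 4 = 38/4 = 9.5
  S = [[6.5, -6.75],
 [-6.75, 9.5]].

Step 3 — invert S. det(S) = 6.5·9.5 - (-6.75)² = 16.1875.
  S^{-1} = (1/det) · [[d, -b], [-b, a]] = [[0.5869, 0.417],
 [0.417, 0.4015]].

Step 4 — quadratic form (x̄ - mu_0)^T · S^{-1} · (x̄ - mu_0):
  S^{-1} · (x̄ - mu_0) = (-0.7568, -0.4324),
  (x̄ - mu_0)^T · [...] = (-2)·(-0.7568) + (1)·(-0.4324) = 1.0811.

Step 5 — scale by n: T² = 5 · 1.0811 = 5.4054.

T² ≈ 5.4054


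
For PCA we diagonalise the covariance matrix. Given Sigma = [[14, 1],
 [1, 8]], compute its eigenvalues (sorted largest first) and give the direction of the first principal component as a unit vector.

Step 1 — characteristic polynomial of 2×2 Sigma:
  det(Sigma - λI) = λ² - trace · λ + det = 0.
  trace = 14 + 8 = 22, det = 14·8 - (1)² = 111.
Step 2 — discriminant:
  Δ = trace² - 4·det = 484 - 444 = 40.
Step 3 — eigenvalues:
  λ = (trace ± √Δ)/2 = (22 ± 6.3246)/2,
  λ_1 = 14.1623,  λ_2 = 7.8377.

Step 4 — unit eigenvector for λ_1: solve (Sigma - λ_1 I)v = 0. First row:
  (14 - 14.1623)·v_x + (1)·v_y = 0, i.e. (-0.1623)·v_x + (1)·v_y = 0,
  so v ∝ (b, λ_1 - a) = (1, 0.1623) = u.
  ||u|| = √((1)² + (0.1623)²) = √(1.0263) ≈ 1.0131,
  v_1 = u/||u|| ≈ (0.9871, 0.1602) (||v_1|| = 1).

λ_1 = 14.1623,  λ_2 = 7.8377;  v_1 ≈ (0.9871, 0.1602)


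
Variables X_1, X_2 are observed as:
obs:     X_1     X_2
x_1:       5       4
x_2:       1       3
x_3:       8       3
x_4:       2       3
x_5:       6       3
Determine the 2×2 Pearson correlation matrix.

Step 1 — column means:
  mean(X_1) = (5 + 1 + 8 + 2 + 6) / 5 = 22/5 = 4.4
  mean(X_2) = (4 + 3 + 3 + 3 + 3) / 5 = 16/5 = 3.2

Step 2 — sample variances and covariances s[i,j] = (1/(n-1)) · Σ_k (x_{k,i} - mean_i) · (x_{k,j} - mean_j), with n-1 = 4:
  s[X_1,X_1] = ((0.6)·(0.6) + (-3.4)·(-3.4) + (3.6)·(3.6) + (-2.4)·(-2.4) + (1.6)·(1.6)) / 4 = 33.2/4 = 8.3
  s[X_1,X_2] = ((0.6)·(0.8) + (-3.4)·(-0.2) + (3.6)·(-0.2) + (-2.4)·(-0.2) + (1.6)·(-0.2)) / 4 = 0.6/4 = 0.15
  s[X_2,X_2] = ((0.8)·(0.8) + (-0.2)·(-0.2) + (-0.2)·(-0.2) + (-0.2)·(-0.2) + (-0.2)·(-0.2)) / 4 = 0.8/4 = 0.2
  Sample standard deviations s_i = √(s[i,i]):
  s(X_1) = √(8.3) = 2.881
  s(X_2) = √(0.2) = 0.4472

Step 3 — r_{ij} = s_{ij} / (s_i · s_j):
  r[X_1,X_1] = 1 (diagonal).
  r[X_1,X_2] = 0.15 / (2.881 · 0.4472) = 0.15 / 1.2884 = 0.1164
  r[X_2,X_2] = 1 (diagonal).

R is symmetric with unit diagonal. Assembling:

R = [[1, 0.1164],
 [0.1164, 1]]


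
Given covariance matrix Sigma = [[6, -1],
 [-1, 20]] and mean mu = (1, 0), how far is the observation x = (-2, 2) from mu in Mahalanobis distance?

Step 1 — centre the observation: (x - mu) = (-3, 2).

Step 2 — invert Sigma. det(Sigma) = 6·20 - (-1)² = 119.
  Sigma^{-1} = (1/det) · [[d, -b], [-b, a]] = [[0.1681, 0.0084],
 [0.0084, 0.0504]].

Step 3 — form the quadratic (x - mu)^T · Sigma^{-1} · (x - mu):
  Sigma^{-1} · (x - mu) = (-0.4874, 0.0756).
  (x - mu)^T · [Sigma^{-1} · (x - mu)] = (-3)·(-0.4874) + (2)·(0.0756) = 1.6134.

Step 4 — take square root: d = √(1.6134) ≈ 1.2702.

d(x, mu) = √(1.6134) ≈ 1.2702


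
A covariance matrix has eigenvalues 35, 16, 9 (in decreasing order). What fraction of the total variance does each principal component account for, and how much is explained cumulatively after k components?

Step 1 — total variance = trace(Sigma) = Σ λ_i = 35 + 16 + 9 = 60.

Step 2 — fraction explained by component i = λ_i / Σ λ:
  PC1: 35/60 = 0.5833
  PC2: 16/60 = 0.2667
  PC3: 9/60 = 0.15

Step 3 — cumulative fraction after k components = (λ_1 + ... + λ_k) / Σ λ:
  k = 1: 35/60 = 0.5833
  k = 2: (35 + 16)/60 = 51/60 = 0.85
  k = 3: (35 + 16 + 9)/60 = 60/60 = 1

Summary (fraction, with percent):

explained: PC1 0.5833 (58.33%), PC2 0.2667 (26.67%), PC3 0.15 (15%);  cumulative: 0.5833, 0.85, 1


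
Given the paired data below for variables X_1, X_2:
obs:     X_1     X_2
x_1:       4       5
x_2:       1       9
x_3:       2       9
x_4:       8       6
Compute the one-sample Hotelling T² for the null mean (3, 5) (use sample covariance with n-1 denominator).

Step 1 — sample mean vector:
  mean(X_1) = (4 + 1 + 2 + 8) / 4 = 15/4 = 3.75
  mean(X_2) = (5 + 9 + 9 + 6) / 4 = 29/4 = 7.25
  x̄ = (3.75, 7.25),  deviation x̄ - mu_0 = (3.75, 7.25) - (3, 5) = (0.75, 2.25).

Step 2 — sample covariance matrix, S[i,j] = (1/(n-1)) · Σ_k (x_{k,i} - mean_i) · (x_{k,j} - mean_j), divisor n-1 = 3:
  S[X_1,X_1] = ((0.25)·(0.25) + (-2.75)·(-2.75) + (-1.75)·(-1.75) + (4.25)·(4.25)) / 3 = 28.75/3 = 9.5833
  S[X_1,X_2] = ((0.25)·(-2.25) + (-2.75)·(1.75) + (-1.75)·(1.75) + (4.25)·(-1.25)) / 3 = -13.75/3 = -4.5833
  S[X_2,X_2] = ((-2.25)·(-2.25) + (1.75)·(1.75) + (1.75)·(1.75) + (-1.25)·(-1.25)) / 3 = 12.75/3 = 4.25
  S = [[9.5833, -4.5833],
 [-4.5833, 4.25]].

Step 3 — invert S. det(S) = 9.5833·4.25 - (-4.5833)² = 19.7222.
  S^{-1} = (1/det) · [[d, -b], [-b, a]] = [[0.2155, 0.2324],
 [0.2324, 0.4859]].

Step 4 — quadratic form (x̄ - mu_0)^T · S^{-1} · (x̄ - mu_0):
  S^{-1} · (x̄ - mu_0) = (0.6845, 1.2676),
  (x̄ - mu_0)^T · [...] = (0.75)·(0.6845) + (2.25)·(1.2676) = 3.3655.

Step 5 — scale by n: T² = 4 · 3.3655 = 13.462.

T² ≈ 13.462


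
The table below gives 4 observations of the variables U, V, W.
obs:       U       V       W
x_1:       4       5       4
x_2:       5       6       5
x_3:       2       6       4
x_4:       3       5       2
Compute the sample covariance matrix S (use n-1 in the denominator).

Step 1 — column means:
  mean(U) = (4 + 5 + 2 + 3) / 4 = 14/4 = 3.5
  mean(V) = (5 + 6 + 6 + 5) / 4 = 22/4 = 5.5
  mean(W) = (4 + 5 + 4 + 2) / 4 = 15/4 = 3.75

Step 2 — sample covariance S[i,j] = (1/(n-1)) · Σ_k (x_{k,i} - mean_i) · (x_{k,j} - mean_j), with n-1 = 3.
  S[U,U] = ((0.5)·(0.5) + (1.5)·(1.5) + (-1.5)·(-1.5) + (-0.5)·(-0.5)) / 3 = 5/3 = 1.6667
  S[U,V] = ((0.5)·(-0.5) + (1.5)·(0.5) + (-1.5)·(0.5) + (-0.5)·(-0.5)) / 3 = 0/3 = 0
  S[U,W] = ((0.5)·(0.25) + (1.5)·(1.25) + (-1.5)·(0.25) + (-0.5)·(-1.75)) / 3 = 2.5/3 = 0.8333
  S[V,V] = ((-0.5)·(-0.5) + (0.5)·(0.5) + (0.5)·(0.5) + (-0.5)·(-0.5)) / 3 = 1/3 = 0.3333
  S[V,W] = ((-0.5)·(0.25) + (0.5)·(1.25) + (0.5)·(0.25) + (-0.5)·(-1.75)) / 3 = 1.5/3 = 0.5
  S[W,W] = ((0.25)·(0.25) + (1.25)·(1.25) + (0.25)·(0.25) + (-1.75)·(-1.75)) / 3 = 4.75/3 = 1.5833

S is symmetric (S[j,i] = S[i,j]). Assembling:

S = [[1.6667, 0, 0.8333],
 [0, 0.3333, 0.5],
 [0.8333, 0.5, 1.5833]]
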